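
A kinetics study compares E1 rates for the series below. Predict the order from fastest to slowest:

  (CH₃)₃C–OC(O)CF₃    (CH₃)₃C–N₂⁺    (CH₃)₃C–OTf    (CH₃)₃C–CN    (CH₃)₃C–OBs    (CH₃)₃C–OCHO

With the same alkyl group throughout, only the leaving group differentiates the rates.
Leaving-group ability tracks the stability of the departed species; conjugate-acid pKₐ is the usual yardstick (lower pKₐ → better LG).
(CH₃)₃C–N₂⁺ loses N₂: no meaningful conjugate acid; N₂ departs as an exceptionally stable neutral molecule
(CH₃)₃C–OTf loses OTf⁻: pKₐ(CF₃SO₃H (triflic acid)) ≈ -14
(CH₃)₃C–OBs loses OBs⁻: pKₐ(p-BrC₆H₄SO₃H) ≈ -2.8
(CH₃)₃C–OC(O)CF₃ loses CF₃COO⁻: pKₐ(CF₃COOH) ≈ 0.2
(CH₃)₃C–OCHO loses HCOO⁻: pKₐ(HCOOH) ≈ 3.8
(CH₃)₃C–CN loses CN⁻: pKₐ(HCN) ≈ 9.2

(CH₃)₃C–N₂⁺ > (CH₃)₃C–OTf > (CH₃)₃C–OBs > (CH₃)₃C–OC(O)CF₃ > (CH₃)₃C–OCHO > (CH₃)₃C–CN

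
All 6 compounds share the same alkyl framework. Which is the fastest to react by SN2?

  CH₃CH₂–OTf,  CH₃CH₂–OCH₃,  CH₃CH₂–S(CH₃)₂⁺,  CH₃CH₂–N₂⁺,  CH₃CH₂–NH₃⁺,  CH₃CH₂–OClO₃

The skeletons are identical, so relative rate is governed entirely by leaving-group ability.
Leaving-group ability tracks the stability of the departed species; conjugate-acid pKₐ is the usual yardstick (lower pKₐ → better LG).
CH₃CH₂–N₂⁺ loses N₂: no meaningful conjugate acid; N₂ departs as an exceptionally stable neutral molecule
CH₃CH₂–OTf loses OTf⁻: pKₐ(CF₃SO₃H (triflic acid)) ≈ -14
CH₃CH₂–OClO₃ loses ClO₄⁻: pKₐ(HClO₄) ≈ -10
CH₃CH₂–S(CH₃)₂⁺ loses SR'₂: pKₐ(R'₂SH⁺) ≈ -7
CH₃CH₂–NH₃⁺ loses NH₃: pKₐ(NH₄⁺) ≈ 9.2
CH₃CH₂–OCH₃ loses CH₃O⁻: pKₐ(CH₃OH) ≈ 15.5

CH₃CH₂–N₂⁺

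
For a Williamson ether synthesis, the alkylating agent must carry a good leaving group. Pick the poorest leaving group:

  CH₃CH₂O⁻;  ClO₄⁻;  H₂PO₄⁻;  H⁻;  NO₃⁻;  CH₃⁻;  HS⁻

CH₃⁻

Rank by basicity of the departing species: weakest base leaves most easily.
ClO₄⁻: pKₐ(HClO₄) ≈ -10
NO₃⁻: pKₐ(HNO₃) ≈ -1.3
H₂PO₄⁻: pKₐ(H₃PO₄) ≈ 2.1
HS⁻: pKₐ(H₂S) ≈ 7
CH₃CH₂O⁻: pKₐ(CH₃CH₂OH) ≈ 16
H⁻: pKₐ(H₂) ≈ 36
CH₃⁻: pKₐ(CH₄) ≈ 48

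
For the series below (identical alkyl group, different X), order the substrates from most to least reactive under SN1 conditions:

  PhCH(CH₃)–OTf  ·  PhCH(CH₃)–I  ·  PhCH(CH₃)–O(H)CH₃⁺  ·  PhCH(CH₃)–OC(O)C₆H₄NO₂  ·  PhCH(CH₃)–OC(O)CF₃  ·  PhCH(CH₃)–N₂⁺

Same R in every case — rank the leaving groups.
Rank by basicity of the departing species: weakest base leaves most easily.
PhCH(CH₃)–N₂⁺ loses N₂: no meaningful conjugate acid; N₂ departs as an exceptionally stable neutral molecule
PhCH(CH₃)–OTf loses OTf⁻: pKₐ(CF₃SO₃H (triflic acid)) ≈ -14
PhCH(CH₃)–I loses I⁻: pKₐ(HI) ≈ -10
PhCH(CH₃)–O(H)CH₃⁺ loses R'OH: pKₐ(R'OH₂⁺) ≈ -2.4
PhCH(CH₃)–OC(O)CF₃ loses CF₃COO⁻: pKₐ(CF₃COOH) ≈ 0.2
PhCH(CH₃)–OC(O)C₆H₄NO₂ loses p-O₂N–C₆H₄–COO⁻: pKₐ(p-nitrobenzoic acid) ≈ 3.4

PhCH(CH₃)–N₂⁺ > PhCH(CH₃)–OTf > PhCH(CH₃)–I > PhCH(CH₃)–O(H)CH₃⁺ > PhCH(CH₃)–OC(O)CF₃ > PhCH(CH₃)–OC(O)C₆H₄NO₂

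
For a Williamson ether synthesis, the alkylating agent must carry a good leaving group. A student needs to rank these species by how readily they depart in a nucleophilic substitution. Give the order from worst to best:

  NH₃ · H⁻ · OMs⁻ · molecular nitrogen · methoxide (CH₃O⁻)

H⁻ < methoxide (CH₃O⁻) < NH₃ < OMs⁻ < molecular nitrogen

molecular nitrogen: no meaningful conjugate acid; N₂ departs as an exceptionally stable neutral molecule
OMs⁻: pKₐ(CH₃SO₃H (MsOH)) ≈ -1.9
NH₃: pKₐ(NH₄⁺) ≈ 9.2
methoxide (CH₃O⁻): pKₐ(CH₃OH) ≈ 15.5
H⁻: pKₐ(H₂) ≈ 36
Reversing gives the worst-to-best order requested.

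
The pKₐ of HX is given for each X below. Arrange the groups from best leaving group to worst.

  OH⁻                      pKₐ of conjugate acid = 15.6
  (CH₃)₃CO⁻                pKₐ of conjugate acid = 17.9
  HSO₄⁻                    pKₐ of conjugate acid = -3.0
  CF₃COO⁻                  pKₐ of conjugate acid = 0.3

Lower conjugate-acid pKₐ ⇒ weaker base ⇒ better leaving group.
Sorting by the given values: HSO₄⁻ (-3.0), CF₃COO⁻ (0.3), OH⁻ (15.6), (CH₃)₃CO⁻ (17.9).

HSO₄⁻ > CF₃COO⁻ > OH⁻ > (CH₃)₃CO⁻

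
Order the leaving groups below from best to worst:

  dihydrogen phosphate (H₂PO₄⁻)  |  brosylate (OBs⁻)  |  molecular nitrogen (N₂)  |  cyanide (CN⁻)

molecular nitrogen (N₂) > brosylate (OBs⁻) > dihydrogen phosphate (H₂PO₄⁻) > cyanide (CN⁻)

Rank by basicity of the departing species: weakest base leaves most easily.
molecular nitrogen (N₂): no meaningful conjugate acid; N₂ departs as an exceptionally stable neutral molecule
brosylate (OBs⁻): pKₐ(p-BrC₆H₄SO₃H) ≈ -2.8
dihydrogen phosphate (H₂PO₄⁻): pKₐ(H₃PO₄) ≈ 2.1
cyanide (CN⁻): pKₐ(HCN) ≈ 9.2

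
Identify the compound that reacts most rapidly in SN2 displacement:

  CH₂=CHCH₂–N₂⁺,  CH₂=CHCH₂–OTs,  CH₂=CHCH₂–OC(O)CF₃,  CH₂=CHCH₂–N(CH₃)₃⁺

CH₂=CHCH₂–N₂⁺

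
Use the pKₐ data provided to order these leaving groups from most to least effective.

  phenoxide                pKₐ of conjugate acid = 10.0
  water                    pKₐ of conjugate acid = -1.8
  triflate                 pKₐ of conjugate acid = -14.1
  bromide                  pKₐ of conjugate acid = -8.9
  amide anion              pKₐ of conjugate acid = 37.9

triflate > bromide > water > phenoxide > amide anion

Lower conjugate-acid pKₐ ⇒ weaker base ⇒ better leaving group.
Sorting by the given values: triflate (-14.1), bromide (-8.9), water (-1.8), phenoxide (10.0), amide anion (37.9).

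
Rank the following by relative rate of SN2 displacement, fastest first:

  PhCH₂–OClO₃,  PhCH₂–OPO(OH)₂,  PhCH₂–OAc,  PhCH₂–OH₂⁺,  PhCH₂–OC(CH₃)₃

The skeletons are identical, so relative rate is governed entirely by leaving-group ability.
A good leaving group is a weak base: the lower the pKₐ of its conjugate acid, the more readily it departs.
PhCH₂–OClO₃ loses ClO₄⁻: pKₐ(HClO₄) ≈ -10
PhCH₂–OH₂⁺ loses H₂O: pKₐ(H₃O⁺) ≈ -1.7
PhCH₂–OPO(OH)₂ loses H₂PO₄⁻: pKₐ(H₃PO₄) ≈ 2.1
PhCH₂–OAc loses AcO⁻: pKₐ(CH₃COOH) ≈ 4.8
PhCH₂–OC(CH₃)₃ loses (CH₃)₃CO⁻: pKₐ(t-BuOH) ≈ 18

PhCH₂–OClO₃ > PhCH₂–OH₂⁺ > PhCH₂–OPO(OH)₂ > PhCH₂–OAc > PhCH₂–OC(CH₃)₃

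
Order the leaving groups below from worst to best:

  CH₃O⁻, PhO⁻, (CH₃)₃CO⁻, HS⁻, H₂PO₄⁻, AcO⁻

(CH₃)₃CO⁻ < CH₃O⁻ < PhO⁻ < HS⁻ < AcO⁻ < H₂PO₄⁻

H₂PO₄⁻: pKₐ(H₃PO₄) ≈ 2.1
AcO⁻: pKₐ(CH₃COOH) ≈ 4.8
HS⁻: pKₐ(H₂S) ≈ 7
PhO⁻: pKₐ(C₆H₅OH (phenol)) ≈ 10
CH₃O⁻: pKₐ(CH₃OH) ≈ 15.5
(CH₃)₃CO⁻: pKₐ(t-BuOH) ≈ 18
Reversing gives the worst-to-best order requested.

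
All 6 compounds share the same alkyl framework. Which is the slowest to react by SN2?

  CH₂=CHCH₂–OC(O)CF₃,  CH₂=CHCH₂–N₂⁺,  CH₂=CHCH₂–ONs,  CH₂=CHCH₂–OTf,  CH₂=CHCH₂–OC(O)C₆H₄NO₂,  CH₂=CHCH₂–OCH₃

CH₂=CHCH₂–OCH₃

Same R in every case — rank the leaving groups.
The more stable X⁻ (or X) is on its own — i.e. the weaker a base it is — the better a leaving group it makes.
CH₂=CHCH₂–N₂⁺ loses N₂: no meaningful conjugate acid; N₂ departs as an exceptionally stable neutral molecule
CH₂=CHCH₂–OTf loses OTf⁻: pKₐ(CF₃SO₃H (triflic acid)) ≈ -14
CH₂=CHCH₂–ONs loses ONs⁻: pKₐ(p-O₂NC₆H₄SO₃H) ≈ -3.5
CH₂=CHCH₂–OC(O)CF₃ loses CF₃COO⁻: pKₐ(CF₃COOH) ≈ 0.2
CH₂=CHCH₂–OC(O)C₆H₄NO₂ loses p-O₂N–C₆H₄–COO⁻: pKₐ(p-nitrobenzoic acid) ≈ 3.4
CH₂=CHCH₂–OCH₃ loses CH₃O⁻: pKₐ(CH₃OH) ≈ 15.5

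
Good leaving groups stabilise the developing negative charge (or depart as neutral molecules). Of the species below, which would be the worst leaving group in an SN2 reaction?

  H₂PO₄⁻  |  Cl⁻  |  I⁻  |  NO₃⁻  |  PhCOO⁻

PhCOO⁻

I⁻: pKₐ(HI) ≈ -10
Cl⁻: pKₐ(HCl) ≈ -7
NO₃⁻: pKₐ(HNO₃) ≈ -1.3
H₂PO₄⁻: pKₐ(H₃PO₄) ≈ 2.1
PhCOO⁻: pKₐ(C₆H₅COOH) ≈ 4.2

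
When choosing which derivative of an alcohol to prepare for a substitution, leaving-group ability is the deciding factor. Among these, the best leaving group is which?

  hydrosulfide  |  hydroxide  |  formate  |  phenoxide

formate

Leaving-group ability tracks the stability of the departed species; conjugate-acid pKₐ is the usual yardstick (lower pKₐ → better LG).
formate: pKₐ(HCOOH) ≈ 3.8
hydrosulfide: pKₐ(H₂S) ≈ 7
phenoxide: pKₐ(C₆H₅OH (phenol)) ≈ 10
hydroxide: pKₐ(H₂O) ≈ 15.7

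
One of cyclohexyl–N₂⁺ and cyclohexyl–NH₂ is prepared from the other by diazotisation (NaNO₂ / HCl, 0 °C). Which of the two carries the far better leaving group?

From cyclohexyl–NH₂ the departing group would be NH₂⁻ (pKₐ(NH₃) ≈ 38). Extremely strong base; never a leaving group.
From cyclohexyl–N₂⁺ the leaving group is N₂ (no meaningful conjugate acid; N₂ departs as an exceptionally stable neutral molecule).
Diazotisation (NaNO₂ / HCl, 0 °C) works by generating a diazonium salt that expels N₂, making cyclohexyl–N₂⁺ enormously more reactive.

cyclohexyl–N₂⁺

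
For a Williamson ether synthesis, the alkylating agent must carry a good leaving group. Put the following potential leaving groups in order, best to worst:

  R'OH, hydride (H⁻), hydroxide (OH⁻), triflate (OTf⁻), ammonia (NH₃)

triflate (OTf⁻) > R'OH > ammonia (NH₃) > hydroxide (OH⁻) > hydride (H⁻)

Leaving-group ability tracks the stability of the departed species; conjugate-acid pKₐ is the usual yardstick (lower pKₐ → better LG).
triflate (OTf⁻): pKₐ(CF₃SO₃H (triflic acid)) ≈ -14 — charge spread over three oxygens and a CF₃ group; the premier leaving group in synthesis
R'OH: pKₐ(R'OH₂⁺) ≈ -2.4 — neutral; leaves from a protonated ether (an oxonium ion, R–O(H)R'⁺)
ammonia (NH₃): pKₐ(NH₄⁺) ≈ 9.2 — neutral but moderately basic; leaves from R–NH₃⁺
hydroxide (OH⁻): pKₐ(H₂O) ≈ 15.7 — strong base; essentially never leaves without prior activation
hydride (H⁻): pKₐ(H₂) ≈ 36 — extremely strong base; leaves only in special hydride-transfer contexts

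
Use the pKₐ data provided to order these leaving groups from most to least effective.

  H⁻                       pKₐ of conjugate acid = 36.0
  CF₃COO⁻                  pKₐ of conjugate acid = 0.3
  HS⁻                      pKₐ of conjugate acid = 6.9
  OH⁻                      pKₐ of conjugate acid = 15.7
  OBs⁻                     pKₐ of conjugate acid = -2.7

Lower conjugate-acid pKₐ ⇒ weaker base ⇒ better leaving group.
Sorting by the given values: OBs⁻ (-2.7), CF₃COO⁻ (0.3), HS⁻ (6.9), OH⁻ (15.7), H⁻ (36.0).

OBs⁻ > CF₃COO⁻ > HS⁻ > OH⁻ > H⁻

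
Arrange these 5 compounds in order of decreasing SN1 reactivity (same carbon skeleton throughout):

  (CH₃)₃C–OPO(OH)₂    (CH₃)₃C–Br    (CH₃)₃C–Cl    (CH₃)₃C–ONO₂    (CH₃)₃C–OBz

(CH₃)₃C–Br > (CH₃)₃C–Cl > (CH₃)₃C–ONO₂ > (CH₃)₃C–OPO(OH)₂ > (CH₃)₃C–OBz

The skeletons are identical, so relative rate is governed entirely by leaving-group ability.
A good leaving group is a weak base: the lower the pKₐ of its conjugate acid, the more readily it departs.
(CH₃)₃C–Br loses Br⁻: pKₐ(HBr) ≈ -9
(CH₃)₃C–Cl loses Cl⁻: pKₐ(HCl) ≈ -7
(CH₃)₃C–ONO₂ loses NO₃⁻: pKₐ(HNO₃) ≈ -1.3
(CH₃)₃C–OPO(OH)₂ loses H₂PO₄⁻: pKₐ(H₃PO₄) ≈ 2.1
(CH₃)₃C–OBz loses PhCOO⁻: pKₐ(C₆H₅COOH) ≈ 4.2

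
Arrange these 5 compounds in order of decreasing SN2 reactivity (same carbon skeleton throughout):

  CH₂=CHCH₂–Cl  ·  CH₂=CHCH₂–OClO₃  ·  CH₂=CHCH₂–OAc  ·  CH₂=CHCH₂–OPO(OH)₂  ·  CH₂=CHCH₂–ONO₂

Identical carbon frameworks mean the comparison reduces to leaving-group quality.
A good leaving group is a weak base: the lower the pKₐ of its conjugate acid, the more readily it departs.
CH₂=CHCH₂–OClO₃ loses ClO₄⁻: pKₐ(HClO₄) ≈ -10
CH₂=CHCH₂–Cl loses Cl⁻: pKₐ(HCl) ≈ -7
CH₂=CHCH₂–ONO₂ loses NO₃⁻: pKₐ(HNO₃) ≈ -1.3
CH₂=CHCH₂–OPO(OH)₂ loses H₂PO₄⁻: pKₐ(H₃PO₄) ≈ 2.1
CH₂=CHCH₂–OAc loses AcO⁻: pKₐ(CH₃COOH) ≈ 4.8

CH₂=CHCH₂–OClO₃ > CH₂=CHCH₂–Cl > CH₂=CHCH₂–ONO₂ > CH₂=CHCH₂–OPO(OH)₂ > CH₂=CHCH₂–OAc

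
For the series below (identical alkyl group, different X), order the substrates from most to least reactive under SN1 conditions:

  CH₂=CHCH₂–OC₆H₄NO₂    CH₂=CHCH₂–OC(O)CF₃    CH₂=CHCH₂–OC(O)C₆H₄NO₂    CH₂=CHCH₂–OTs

The skeletons are identical, so relative rate is governed entirely by leaving-group ability.
A good leaving group is a weak base: the lower the pKₐ of its conjugate acid, the more readily it departs.
CH₂=CHCH₂–OTs loses OTs⁻: pKₐ(p-CH₃C₆H₄SO₃H (TsOH)) ≈ -2.8
CH₂=CHCH₂–OC(O)CF₃ loses CF₃COO⁻: pKₐ(CF₃COOH) ≈ 0.2
CH₂=CHCH₂–OC(O)C₆H₄NO₂ loses p-O₂N–C₆H₄–COO⁻: pKₐ(p-nitrobenzoic acid) ≈ 3.4
CH₂=CHCH₂–OC₆H₄NO₂ loses p-O₂N–C₆H₄–O⁻: pKₐ(p-nitrophenol) ≈ 7.2

CH₂=CHCH₂–OTs > CH₂=CHCH₂–OC(O)CF₃ > CH₂=CHCH₂–OC(O)C₆H₄NO₂ > CH₂=CHCH₂–OC₆H₄NO₂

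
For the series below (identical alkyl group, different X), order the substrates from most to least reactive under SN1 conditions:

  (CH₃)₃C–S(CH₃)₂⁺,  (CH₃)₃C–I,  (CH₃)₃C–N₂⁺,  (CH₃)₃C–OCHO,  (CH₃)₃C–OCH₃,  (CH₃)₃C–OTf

(CH₃)₃C–N₂⁺ > (CH₃)₃C–OTf > (CH₃)₃C–I > (CH₃)₃C–S(CH₃)₂⁺ > (CH₃)₃C–OCHO > (CH₃)₃C–OCH₃

The skeletons are identical, so relative rate is governed entirely by leaving-group ability.
A good leaving group is a weak base: the lower the pKₐ of its conjugate acid, the more readily it departs.
(CH₃)₃C–N₂⁺ loses N₂: no meaningful conjugate acid; N₂ departs as an exceptionally stable neutral molecule
(CH₃)₃C–OTf loses OTf⁻: pKₐ(CF₃SO₃H (triflic acid)) ≈ -14
(CH₃)₃C–I loses I⁻: pKₐ(HI) ≈ -10
(CH₃)₃C–S(CH₃)₂⁺ loses SR'₂: pKₐ(R'₂SH⁺) ≈ -7
(CH₃)₃C–OCHO loses HCOO⁻: pKₐ(HCOOH) ≈ 3.8
(CH₃)₃C–OCH₃ loses CH₃O⁻: pKₐ(CH₃OH) ≈ 15.5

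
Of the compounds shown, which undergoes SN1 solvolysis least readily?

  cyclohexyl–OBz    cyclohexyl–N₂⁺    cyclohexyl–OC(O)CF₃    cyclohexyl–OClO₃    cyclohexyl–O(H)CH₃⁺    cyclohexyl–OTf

cyclohexyl–OBz

With the same alkyl group throughout, only the leaving group differentiates the rates.
The more stable X⁻ (or X) is on its own — i.e. the weaker a base it is — the better a leaving group it makes.
cyclohexyl–N₂⁺ loses N₂: no meaningful conjugate acid; N₂ departs as an exceptionally stable neutral molecule
cyclohexyl–OTf loses OTf⁻: pKₐ(CF₃SO₃H (triflic acid)) ≈ -14
cyclohexyl–OClO₃ loses ClO₄⁻: pKₐ(HClO₄) ≈ -10
cyclohexyl–O(H)CH₃⁺ loses R'OH: pKₐ(R'OH₂⁺) ≈ -2.4
cyclohexyl–OC(O)CF₃ loses CF₃COO⁻: pKₐ(CF₃COOH) ≈ 0.2
cyclohexyl–OBz loses PhCOO⁻: pKₐ(C₆H₅COOH) ≈ 4.2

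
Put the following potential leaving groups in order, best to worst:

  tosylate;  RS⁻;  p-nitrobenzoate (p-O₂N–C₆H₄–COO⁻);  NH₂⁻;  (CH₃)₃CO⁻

tosylate > p-nitrobenzoate (p-O₂N–C₆H₄–COO⁻) > RS⁻ > (CH₃)₃CO⁻ > NH₂⁻

Leaving-group ability tracks the stability of the departed species; conjugate-acid pKₐ is the usual yardstick (lower pKₐ → better LG).
tosylate: pKₐ(p-CH₃C₆H₄SO₃H (TsOH)) ≈ -2.8
p-nitrobenzoate (p-O₂N–C₆H₄–COO⁻): pKₐ(p-nitrobenzoic acid) ≈ 3.4
RS⁻: pKₐ(RSH (a thiol)) ≈ 10.5
(CH₃)₃CO⁻: pKₐ(t-BuOH) ≈ 18
NH₂⁻: pKₐ(NH₃) ≈ 38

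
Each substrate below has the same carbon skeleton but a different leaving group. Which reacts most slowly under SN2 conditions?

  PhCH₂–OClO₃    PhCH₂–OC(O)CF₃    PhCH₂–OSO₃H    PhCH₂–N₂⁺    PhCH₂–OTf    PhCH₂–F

PhCH₂–F

With the same alkyl group throughout, only the leaving group differentiates the rates.
Rank by basicity of the departing species: weakest base leaves most easily.
PhCH₂–N₂⁺ loses N₂: no meaningful conjugate acid; N₂ departs as an exceptionally stable neutral molecule
PhCH₂–OTf loses OTf⁻: pKₐ(CF₃SO₃H (triflic acid)) ≈ -14
PhCH₂–OClO₃ loses ClO₄⁻: pKₐ(HClO₄) ≈ -10
PhCH₂–OSO₃H loses HSO₄⁻: pKₐ(H₂SO₄) ≈ -3
PhCH₂–OC(O)CF₃ loses CF₃COO⁻: pKₐ(CF₃COOH) ≈ 0.2
PhCH₂–F loses F⁻: pKₐ(HF) ≈ 3.2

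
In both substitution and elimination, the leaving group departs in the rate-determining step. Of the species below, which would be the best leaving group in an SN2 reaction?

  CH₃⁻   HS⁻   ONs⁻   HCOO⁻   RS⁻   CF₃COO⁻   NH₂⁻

ONs⁻

Leaving-group ability tracks the stability of the departed species; conjugate-acid pKₐ is the usual yardstick (lower pKₐ → better LG).
ONs⁻: pKₐ(p-O₂NC₆H₄SO₃H) ≈ -3.5
CF₃COO⁻: pKₐ(CF₃COOH) ≈ 0.2
HCOO⁻: pKₐ(HCOOH) ≈ 3.8
HS⁻: pKₐ(H₂S) ≈ 7
RS⁻: pKₐ(RSH (a thiol)) ≈ 10.5
NH₂⁻: pKₐ(NH₃) ≈ 38
CH₃⁻: pKₐ(CH₄) ≈ 48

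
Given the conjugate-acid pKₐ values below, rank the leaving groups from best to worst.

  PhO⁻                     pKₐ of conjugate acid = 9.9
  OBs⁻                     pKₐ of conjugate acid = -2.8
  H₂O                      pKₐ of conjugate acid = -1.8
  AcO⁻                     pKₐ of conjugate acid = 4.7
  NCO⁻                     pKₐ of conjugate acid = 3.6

OBs⁻ > H₂O > NCO⁻ > AcO⁻ > PhO⁻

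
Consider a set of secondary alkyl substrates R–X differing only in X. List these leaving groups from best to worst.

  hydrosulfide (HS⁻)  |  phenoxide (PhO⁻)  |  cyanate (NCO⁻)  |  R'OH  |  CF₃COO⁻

R'OH > CF₃COO⁻ > cyanate (NCO⁻) > hydrosulfide (HS⁻) > phenoxide (PhO⁻)

Leaving-group ability tracks the stability of the departed species; conjugate-acid pKₐ is the usual yardstick (lower pKₐ → better LG).
R'OH: pKₐ(R'OH₂⁺) ≈ -2.4
CF₃COO⁻: pKₐ(CF₃COOH) ≈ 0.2
cyanate (NCO⁻): pKₐ(HOCN) ≈ 3.5
hydrosulfide (HS⁻): pKₐ(H₂S) ≈ 7
phenoxide (PhO⁻): pKₐ(C₆H₅OH (phenol)) ≈ 10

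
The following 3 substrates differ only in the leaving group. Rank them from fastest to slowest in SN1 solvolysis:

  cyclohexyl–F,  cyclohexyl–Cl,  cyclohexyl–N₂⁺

Same R in every case — rank the leaving groups.
Leaving-group ability tracks the stability of the departed species; conjugate-acid pKₐ is the usual yardstick (lower pKₐ → better LG).
cyclohexyl–N₂⁺ loses N₂: no meaningful conjugate acid; N₂ departs as an exceptionally stable neutral molecule
cyclohexyl–Cl loses Cl⁻: pKₐ(HCl) ≈ -7
cyclohexyl–F loses F⁻: pKₐ(HF) ≈ 3.2

cyclohexyl–N₂⁺ > cyclohexyl–Cl > cyclohexyl–F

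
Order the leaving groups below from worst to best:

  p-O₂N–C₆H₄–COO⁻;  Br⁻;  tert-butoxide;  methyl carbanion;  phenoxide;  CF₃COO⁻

Rank by basicity of the departing species: weakest base leaves most easily.
Br⁻: pKₐ(HBr) ≈ -9 — weak base; good leaving group
CF₃COO⁻: pKₐ(CF₃COOH) ≈ 0.2
p-O₂N–C₆H₄–COO⁻: pKₐ(p-nitrobenzoic acid) ≈ 3.4 — electron-withdrawing nitro group stabilises the carboxylate
phenoxide: pKₐ(C₆H₅OH (phenol)) ≈ 10 — resonance into the ring helps, but still a poor LG
tert-butoxide: pKₐ(t-BuOH) ≈ 18 — bulky, strongly basic alkoxide
methyl carbanion: pKₐ(CH₄) ≈ 48
The question asks for worst first, so the sequence is read in increasing leaving-group ability.

methyl carbanion < tert-butoxide < phenoxide < p-O₂N–C₆H₄–COO⁻ < CF₃COO⁻ < Br⁻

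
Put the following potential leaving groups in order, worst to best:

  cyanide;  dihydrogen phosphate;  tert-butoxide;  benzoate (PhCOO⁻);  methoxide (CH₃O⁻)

tert-butoxide < methoxide (CH₃O⁻) < cyanide < benzoate (PhCOO⁻) < dihydrogen phosphate

Rank by basicity of the departing species: weakest base leaves most easily.
dihydrogen phosphate: pKₐ(H₃PO₄) ≈ 2.1
benzoate (PhCOO⁻): pKₐ(C₆H₅COOH) ≈ 4.2
cyanide: pKₐ(HCN) ≈ 9.2
methoxide (CH₃O⁻): pKₐ(CH₃OH) ≈ 15.5
tert-butoxide: pKₐ(t-BuOH) ≈ 18
Reversing gives the worst-to-best order requested.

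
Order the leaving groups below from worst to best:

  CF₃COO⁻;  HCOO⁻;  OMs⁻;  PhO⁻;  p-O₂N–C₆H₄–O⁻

PhO⁻ < p-O₂N–C₆H₄–O⁻ < HCOO⁻ < CF₃COO⁻ < OMs⁻

Rank by basicity of the departing species: weakest base leaves most easily.
OMs⁻: pKₐ(CH₃SO₃H (MsOH)) ≈ -1.9
CF₃COO⁻: pKₐ(CF₃COOH) ≈ 0.2
HCOO⁻: pKₐ(HCOOH) ≈ 3.8
p-O₂N–C₆H₄–O⁻: pKₐ(p-nitrophenol) ≈ 7.2
PhO⁻: pKₐ(C₆H₅OH (phenol)) ≈ 10
Listed from poorest to best leaving group as asked.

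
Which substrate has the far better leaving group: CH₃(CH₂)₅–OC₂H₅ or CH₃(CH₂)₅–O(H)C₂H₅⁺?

CH₃(CH₂)₅–O(H)C₂H₅⁺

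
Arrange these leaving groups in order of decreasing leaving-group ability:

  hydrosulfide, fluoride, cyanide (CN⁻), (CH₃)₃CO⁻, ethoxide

fluoride: pKₐ(HF) ≈ 3.2
hydrosulfide: pKₐ(H₂S) ≈ 7
cyanide (CN⁻): pKₐ(HCN) ≈ 9.2
ethoxide: pKₐ(CH₃CH₂OH) ≈ 16
(CH₃)₃CO⁻: pKₐ(t-BuOH) ≈ 18

fluoride > hydrosulfide > cyanide (CN⁻) > ethoxide > (CH₃)₃CO⁻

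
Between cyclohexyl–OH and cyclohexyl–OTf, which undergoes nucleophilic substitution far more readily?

From cyclohexyl–OH the departing group would be OH⁻ (pKₐ(H₂O) ≈ 15.7). Strong base; essentially never leaves without prior activation.
From cyclohexyl–OTf the leaving group is OTf⁻ (pKₐ(CF₃SO₃H (triflic acid)) ≈ -14). Charge spread over three oxygens and a CF₃ group; the premier leaving group in synthesis.
(In practice cyclohexyl–OTf is made from cyclohexyl–OH by treatment with Tf₂O / 2,6-lutidine, converting the hydroxyl into a triflate.)

cyclohexyl–OTf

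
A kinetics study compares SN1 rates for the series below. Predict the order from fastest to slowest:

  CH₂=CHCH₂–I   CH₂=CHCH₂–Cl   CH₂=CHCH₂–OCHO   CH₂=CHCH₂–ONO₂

CH₂=CHCH₂–I > CH₂=CHCH₂–Cl > CH₂=CHCH₂–ONO₂ > CH₂=CHCH₂–OCHO

With the same alkyl group throughout, only the leaving group differentiates the rates.
Leaving-group ability tracks the stability of the departed species; conjugate-acid pKₐ is the usual yardstick (lower pKₐ → better LG).
CH₂=CHCH₂–I loses I⁻: pKₐ(HI) ≈ -10
CH₂=CHCH₂–Cl loses Cl⁻: pKₐ(HCl) ≈ -7
CH₂=CHCH₂–ONO₂ loses NO₃⁻: pKₐ(HNO₃) ≈ -1.3
CH₂=CHCH₂–OCHO loses HCOO⁻: pKₐ(HCOOH) ≈ 3.8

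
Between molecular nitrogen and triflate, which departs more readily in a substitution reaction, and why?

molecular nitrogen

molecular nitrogen is the better leaving group.
N₂ is the ultimate leaving group — it departs as an exceptionally stable neutral molecule, whereas triflate (pKₐ(CF₃SO₃H (triflic acid)) ≈ -14) is far more basic.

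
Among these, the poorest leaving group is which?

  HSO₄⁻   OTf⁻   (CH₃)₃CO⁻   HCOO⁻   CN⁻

Leaving-group ability tracks the stability of the departed species; conjugate-acid pKₐ is the usual yardstick (lower pKₐ → better LG).
OTf⁻: pKₐ(CF₃SO₃H (triflic acid)) ≈ -14
HSO₄⁻: pKₐ(H₂SO₄) ≈ -3
HCOO⁻: pKₐ(HCOOH) ≈ 3.8
CN⁻: pKₐ(HCN) ≈ 9.2
(CH₃)₃CO⁻: pKₐ(t-BuOH) ≈ 18

(CH₃)₃CO⁻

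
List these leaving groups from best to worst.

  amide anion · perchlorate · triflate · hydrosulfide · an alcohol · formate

triflate > perchlorate > an alcohol > formate > hydrosulfide > amide anion

Leaving-group ability tracks the stability of the departed species; conjugate-acid pKₐ is the usual yardstick (lower pKₐ → better LG).
triflate: pKₐ(CF₃SO₃H (triflic acid)) ≈ -14
perchlorate: pKₐ(HClO₄) ≈ -10
an alcohol: pKₐ(R'OH₂⁺) ≈ -2.4
formate: pKₐ(HCOOH) ≈ 3.8
hydrosulfide: pKₐ(H₂S) ≈ 7
amide anion: pKₐ(NH₃) ≈ 38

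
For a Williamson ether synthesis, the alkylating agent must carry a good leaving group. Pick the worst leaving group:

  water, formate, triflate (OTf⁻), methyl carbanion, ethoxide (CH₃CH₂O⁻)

methyl carbanion

A good leaving group is a weak base: the lower the pKₐ of its conjugate acid, the more readily it departs.
triflate (OTf⁻): pKₐ(CF₃SO₃H (triflic acid)) ≈ -14
water: pKₐ(H₃O⁺) ≈ -1.7
formate: pKₐ(HCOOH) ≈ 3.8
ethoxide (CH₃CH₂O⁻): pKₐ(CH₃CH₂OH) ≈ 16
methyl carbanion: pKₐ(CH₄) ≈ 48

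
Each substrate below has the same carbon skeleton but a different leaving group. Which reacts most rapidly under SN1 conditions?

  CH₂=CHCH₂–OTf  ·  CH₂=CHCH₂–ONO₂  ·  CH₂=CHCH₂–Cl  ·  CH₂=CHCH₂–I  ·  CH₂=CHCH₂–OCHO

CH₂=CHCH₂–OTf

Identical carbon frameworks mean the comparison reduces to leaving-group quality.
Rank by basicity of the departing species: weakest base leaves most easily.
CH₂=CHCH₂–OTf loses OTf⁻: pKₐ(CF₃SO₃H (triflic acid)) ≈ -14
CH₂=CHCH₂–I loses I⁻: pKₐ(HI) ≈ -10
CH₂=CHCH₂–Cl loses Cl⁻: pKₐ(HCl) ≈ -7
CH₂=CHCH₂–ONO₂ loses NO₃⁻: pKₐ(HNO₃) ≈ -1.3
CH₂=CHCH₂–OCHO loses HCOO⁻: pKₐ(HCOOH) ≈ 3.8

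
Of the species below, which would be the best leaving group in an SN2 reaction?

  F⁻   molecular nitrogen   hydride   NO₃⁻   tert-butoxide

molecular nitrogen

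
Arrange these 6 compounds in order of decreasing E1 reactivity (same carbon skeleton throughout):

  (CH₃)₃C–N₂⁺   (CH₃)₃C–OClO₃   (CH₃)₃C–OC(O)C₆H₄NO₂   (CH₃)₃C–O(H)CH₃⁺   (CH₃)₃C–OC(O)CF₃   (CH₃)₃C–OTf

The skeletons are identical, so relative rate is governed entirely by leaving-group ability.
A good leaving group is a weak base: the lower the pKₐ of its conjugate acid, the more readily it departs.
(CH₃)₃C–N₂⁺ loses N₂: no meaningful conjugate acid; N₂ departs as an exceptionally stable neutral molecule
(CH₃)₃C–OTf loses OTf⁻: pKₐ(CF₃SO₃H (triflic acid)) ≈ -14
(CH₃)₃C–OClO₃ loses ClO₄⁻: pKₐ(HClO₄) ≈ -10
(CH₃)₃C–O(H)CH₃⁺ loses R'OH: pKₐ(R'OH₂⁺) ≈ -2.4
(CH₃)₃C–OC(O)CF₃ loses CF₃COO⁻: pKₐ(CF₃COOH) ≈ 0.2
(CH₃)₃C–OC(O)C₆H₄NO₂ loses p-O₂N–C₆H₄–COO⁻: pKₐ(p-nitrobenzoic acid) ≈ 3.4

(CH₃)₃C–N₂⁺ > (CH₃)₃C–OTf > (CH₃)₃C–OClO₃ > (CH₃)₃C–O(H)CH₃⁺ > (CH₃)₃C–OC(O)CF₃ > (CH₃)₃C–OC(O)C₆H₄NO₂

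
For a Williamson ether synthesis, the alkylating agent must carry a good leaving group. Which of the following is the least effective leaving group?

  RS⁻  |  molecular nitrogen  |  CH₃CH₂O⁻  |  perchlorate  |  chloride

CH₃CH₂O⁻

Leaving-group ability tracks the stability of the departed species; conjugate-acid pKₐ is the usual yardstick (lower pKₐ → better LG).
molecular nitrogen: no meaningful conjugate acid; N₂ departs as an exceptionally stable neutral molecule
perchlorate: pKₐ(HClO₄) ≈ -10
chloride: pKₐ(HCl) ≈ -7
RS⁻: pKₐ(RSH (a thiol)) ≈ 10.5
CH₃CH₂O⁻: pKₐ(CH₃CH₂OH) ≈ 16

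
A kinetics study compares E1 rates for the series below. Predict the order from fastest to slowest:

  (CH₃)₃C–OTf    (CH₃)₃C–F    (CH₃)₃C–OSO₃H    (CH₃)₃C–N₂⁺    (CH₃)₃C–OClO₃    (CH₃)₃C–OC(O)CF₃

(CH₃)₃C–N₂⁺ > (CH₃)₃C–OTf > (CH₃)₃C–OClO₃ > (CH₃)₃C–OSO₃H > (CH₃)₃C–OC(O)CF₃ > (CH₃)₃C–F

Identical carbon frameworks mean the comparison reduces to leaving-group quality.
The more stable X⁻ (or X) is on its own — i.e. the weaker a base it is — the better a leaving group it makes.
(CH₃)₃C–N₂⁺ loses N₂: no meaningful conjugate acid; N₂ departs as an exceptionally stable neutral molecule
(CH₃)₃C–OTf loses OTf⁻: pKₐ(CF₃SO₃H (triflic acid)) ≈ -14
(CH₃)₃C–OClO₃ loses ClO₄⁻: pKₐ(HClO₄) ≈ -10
(CH₃)₃C–OSO₃H loses HSO₄⁻: pKₐ(H₂SO₄) ≈ -3
(CH₃)₃C–OC(O)CF₃ loses CF₃COO⁻: pKₐ(CF₃COOH) ≈ 0.2
(CH₃)₃C–F loses F⁻: pKₐ(HF) ≈ 3.2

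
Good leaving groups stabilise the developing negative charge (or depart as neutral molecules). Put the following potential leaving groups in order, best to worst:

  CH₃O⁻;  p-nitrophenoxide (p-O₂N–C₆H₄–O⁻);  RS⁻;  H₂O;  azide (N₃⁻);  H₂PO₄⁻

H₂O > H₂PO₄⁻ > azide (N₃⁻) > p-nitrophenoxide (p-O₂N–C₆H₄–O⁻) > RS⁻ > CH₃O⁻

A good leaving group is a weak base: the lower the pKₐ of its conjugate acid, the more readily it departs.
H₂O: pKₐ(H₃O⁺) ≈ -1.7
H₂PO₄⁻: pKₐ(H₃PO₄) ≈ 2.1 — moderate base; biological leaving group after further activation
azide (N₃⁻): pKₐ(HN₃) ≈ 4.7 — linear, resonance-stabilised
p-nitrophenoxide (p-O₂N–C₆H₄–O⁻): pKₐ(p-nitrophenol) ≈ 7.2 — nitro group delocalises the charge; the classic chromogenic LG
RS⁻: pKₐ(RSH (a thiol)) ≈ 10.5 — moderately basic; rarely leaves without activation
CH₃O⁻: pKₐ(CH₃OH) ≈ 15.5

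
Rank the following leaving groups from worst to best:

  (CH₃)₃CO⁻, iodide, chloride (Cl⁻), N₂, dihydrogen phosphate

(CH₃)₃CO⁻ < dihydrogen phosphate < chloride (Cl⁻) < iodide < N₂

The more stable X⁻ (or X) is on its own — i.e. the weaker a base it is — the better a leaving group it makes.
N₂: no meaningful conjugate acid; N₂ departs as an exceptionally stable neutral molecule
iodide: pKₐ(HI) ≈ -10 — large, highly polarisable; very weak base
chloride (Cl⁻): pKₐ(HCl) ≈ -7 — moderately weak base
dihydrogen phosphate: pKₐ(H₃PO₄) ≈ 2.1
(CH₃)₃CO⁻: pKₐ(t-BuOH) ≈ 18
The question asks for worst first, so the sequence is read in increasing leaving-group ability.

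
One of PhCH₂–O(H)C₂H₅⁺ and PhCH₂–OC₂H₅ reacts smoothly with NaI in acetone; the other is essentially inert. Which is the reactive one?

From PhCH₂–OC₂H₅ the departing group would be CH₃CH₂O⁻ (pKₐ(CH₃CH₂OH) ≈ 16). Strong base; alkoxides do not leave unassisted.
From PhCH₂–O(H)C₂H₅⁺ the leaving group is R'OH (pKₐ(R'OH₂⁺) ≈ -2.4). Neutral; leaves from a protonated ether (an oxonium ion, R–O(H)R'⁺).
(In practice PhCH₂–O(H)C₂H₅⁺ is made from PhCH₂–OC₂H₅ by protonation with concentrated HBr, allowing neutral ethanol, rather than ethoxide, to depart.)

PhCH₂–O(H)C₂H₅⁺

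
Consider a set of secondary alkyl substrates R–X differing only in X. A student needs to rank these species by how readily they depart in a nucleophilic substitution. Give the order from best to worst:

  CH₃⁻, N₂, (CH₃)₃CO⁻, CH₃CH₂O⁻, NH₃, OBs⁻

N₂ > OBs⁻ > NH₃ > CH₃CH₂O⁻ > (CH₃)₃CO⁻ > CH₃⁻

Leaving-group ability tracks the stability of the departed species; conjugate-acid pKₐ is the usual yardstick (lower pKₐ → better LG).
N₂: no meaningful conjugate acid; N₂ departs as an exceptionally stable neutral molecule
OBs⁻: pKₐ(p-BrC₆H₄SO₃H) ≈ -2.8
NH₃: pKₐ(NH₄⁺) ≈ 9.2
CH₃CH₂O⁻: pKₐ(CH₃CH₂OH) ≈ 16
(CH₃)₃CO⁻: pKₐ(t-BuOH) ≈ 18
CH₃⁻: pKₐ(CH₄) ≈ 48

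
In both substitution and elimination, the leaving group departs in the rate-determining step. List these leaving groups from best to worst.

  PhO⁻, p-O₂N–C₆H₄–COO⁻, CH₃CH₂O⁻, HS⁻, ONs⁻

ONs⁻: pKₐ(p-O₂NC₆H₄SO₃H) ≈ -3.5
p-O₂N–C₆H₄–COO⁻: pKₐ(p-nitrobenzoic acid) ≈ 3.4
HS⁻: pKₐ(H₂S) ≈ 7 — larger and more polarisable than the oxygen analogue
PhO⁻: pKₐ(C₆H₅OH (phenol)) ≈ 10
CH₃CH₂O⁻: pKₐ(CH₃CH₂OH) ≈ 16 — strong base; alkoxides do not leave unassisted

ONs⁻ > p-O₂N–C₆H₄–COO⁻ > HS⁻ > PhO⁻ > CH₃CH₂O⁻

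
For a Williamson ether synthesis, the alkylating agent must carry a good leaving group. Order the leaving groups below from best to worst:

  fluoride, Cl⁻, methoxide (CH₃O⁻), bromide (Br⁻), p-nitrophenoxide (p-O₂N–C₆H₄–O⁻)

bromide (Br⁻): pKₐ(HBr) ≈ -9 — weak base; good leaving group
Cl⁻: pKₐ(HCl) ≈ -7 — moderately weak base
fluoride: pKₐ(HF) ≈ 3.2 — small and strongly basic; the poor halide leaving group
p-nitrophenoxide (p-O₂N–C₆H₄–O⁻): pKₐ(p-nitrophenol) ≈ 7.2
methoxide (CH₃O⁻): pKₐ(CH₃OH) ≈ 15.5 — strong base; alkoxides do not leave unassisted

bromide (Br⁻) > Cl⁻ > fluoride > p-nitrophenoxide (p-O₂N–C₆H₄–O⁻) > methoxide (CH₃O⁻)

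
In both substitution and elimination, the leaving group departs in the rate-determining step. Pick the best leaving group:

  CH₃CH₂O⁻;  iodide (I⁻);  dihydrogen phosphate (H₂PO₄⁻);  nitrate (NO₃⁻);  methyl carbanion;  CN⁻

Rank by basicity of the departing species: weakest base leaves most easily.
iodide (I⁻): pKₐ(HI) ≈ -10
nitrate (NO₃⁻): pKₐ(HNO₃) ≈ -1.3
dihydrogen phosphate (H₂PO₄⁻): pKₐ(H₃PO₄) ≈ 2.1
CN⁻: pKₐ(HCN) ≈ 9.2
CH₃CH₂O⁻: pKₐ(CH₃CH₂OH) ≈ 16
methyl carbanion: pKₐ(CH₄) ≈ 48

iodide (I⁻)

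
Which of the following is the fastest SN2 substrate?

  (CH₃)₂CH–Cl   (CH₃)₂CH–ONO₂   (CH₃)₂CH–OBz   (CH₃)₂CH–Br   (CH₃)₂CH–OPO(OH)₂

(CH₃)₂CH–Br

With the same alkyl group throughout, only the leaving group differentiates the rates.
Leaving-group ability tracks the stability of the departed species; conjugate-acid pKₐ is the usual yardstick (lower pKₐ → better LG).
(CH₃)₂CH–Br loses Br⁻: pKₐ(HBr) ≈ -9
(CH₃)₂CH–Cl loses Cl⁻: pKₐ(HCl) ≈ -7
(CH₃)₂CH–ONO₂ loses NO₃⁻: pKₐ(HNO₃) ≈ -1.3
(CH₃)₂CH–OPO(OH)₂ loses H₂PO₄⁻: pKₐ(H₃PO₄) ≈ 2.1
(CH₃)₂CH–OBz loses PhCOO⁻: pKₐ(C₆H₅COOH) ≈ 4.2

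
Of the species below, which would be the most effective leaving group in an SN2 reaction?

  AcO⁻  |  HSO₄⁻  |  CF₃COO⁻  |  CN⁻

HSO₄⁻

HSO₄⁻: pKₐ(H₂SO₄) ≈ -3
CF₃COO⁻: pKₐ(CF₃COOH) ≈ 0.2
AcO⁻: pKₐ(CH₃COOH) ≈ 4.8
CN⁻: pKₐ(HCN) ≈ 9.2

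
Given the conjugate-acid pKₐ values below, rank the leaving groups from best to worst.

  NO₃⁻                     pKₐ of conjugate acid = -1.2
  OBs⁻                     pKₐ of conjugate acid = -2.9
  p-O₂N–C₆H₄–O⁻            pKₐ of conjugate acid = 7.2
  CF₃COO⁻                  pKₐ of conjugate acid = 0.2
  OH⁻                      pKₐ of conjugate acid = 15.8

Lower conjugate-acid pKₐ ⇒ weaker base ⇒ better leaving group.
Sorting by the given values: OBs⁻ (-2.9), NO₃⁻ (-1.2), CF₃COO⁻ (0.2), p-O₂N–C₆H₄–O⁻ (7.2), OH⁻ (15.8).

OBs⁻ > NO₃⁻ > CF₃COO⁻ > p-O₂N–C₆H₄–O⁻ > OH⁻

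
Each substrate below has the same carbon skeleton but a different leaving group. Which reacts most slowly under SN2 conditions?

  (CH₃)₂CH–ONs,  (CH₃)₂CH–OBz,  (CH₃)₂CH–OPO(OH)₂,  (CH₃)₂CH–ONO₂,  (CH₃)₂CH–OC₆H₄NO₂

(CH₃)₂CH–OC₆H₄NO₂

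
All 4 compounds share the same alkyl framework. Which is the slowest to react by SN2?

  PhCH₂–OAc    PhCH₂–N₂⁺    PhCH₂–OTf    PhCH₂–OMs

With the same alkyl group throughout, only the leaving group differentiates the rates.
Rank by basicity of the departing species: weakest base leaves most easily.
PhCH₂–N₂⁺ loses N₂: no meaningful conjugate acid; N₂ departs as an exceptionally stable neutral molecule
PhCH₂–OTf loses OTf⁻: pKₐ(CF₃SO₃H (triflic acid)) ≈ -14
PhCH₂–OMs loses OMs⁻: pKₐ(CH₃SO₃H (MsOH)) ≈ -1.9
PhCH₂–OAc loses AcO⁻: pKₐ(CH₃COOH) ≈ 4.8

PhCH₂–OAc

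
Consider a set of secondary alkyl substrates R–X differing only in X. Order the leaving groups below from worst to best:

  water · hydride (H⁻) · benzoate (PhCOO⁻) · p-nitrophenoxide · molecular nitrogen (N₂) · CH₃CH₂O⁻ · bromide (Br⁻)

hydride (H⁻) < CH₃CH₂O⁻ < p-nitrophenoxide < benzoate (PhCOO⁻) < water < bromide (Br⁻) < molecular nitrogen (N₂)

molecular nitrogen (N₂): no meaningful conjugate acid; N₂ departs as an exceptionally stable neutral molecule
bromide (Br⁻): pKₐ(HBr) ≈ -9 — weak base; good leaving group
water: pKₐ(H₃O⁺) ≈ -1.7 — neutral; leaves from a protonated alcohol (R–OH₂⁺)
benzoate (PhCOO⁻): pKₐ(C₆H₅COOH) ≈ 4.2 — aryl carboxylate
p-nitrophenoxide: pKₐ(p-nitrophenol) ≈ 7.2 — nitro group delocalises the charge; the classic chromogenic LG
CH₃CH₂O⁻: pKₐ(CH₃CH₂OH) ≈ 16 — strong base; alkoxides do not leave unassisted
hydride (H⁻): pKₐ(H₂) ≈ 36 — extremely strong base; leaves only in special hydride-transfer contexts
Listed from poorest to best leaving group as asked.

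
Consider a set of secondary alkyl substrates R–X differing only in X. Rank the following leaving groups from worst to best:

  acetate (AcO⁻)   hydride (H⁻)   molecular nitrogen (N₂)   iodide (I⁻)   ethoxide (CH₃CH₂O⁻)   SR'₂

hydride (H⁻) < ethoxide (CH₃CH₂O⁻) < acetate (AcO⁻) < SR'₂ < iodide (I⁻) < molecular nitrogen (N₂)

A good leaving group is a weak base: the lower the pKₐ of its conjugate acid, the more readily it departs.
molecular nitrogen (N₂): no meaningful conjugate acid; N₂ departs as an exceptionally stable neutral molecule
iodide (I⁻): pKₐ(HI) ≈ -10
SR'₂: pKₐ(R'₂SH⁺) ≈ -7 — neutral; leaves from a sulfonium salt (R–SR'₂⁺)
acetate (AcO⁻): pKₐ(CH₃COOH) ≈ 4.8
ethoxide (CH₃CH₂O⁻): pKₐ(CH₃CH₂OH) ≈ 16
hydride (H⁻): pKₐ(H₂) ≈ 36
Reversing gives the worst-to-best order requested.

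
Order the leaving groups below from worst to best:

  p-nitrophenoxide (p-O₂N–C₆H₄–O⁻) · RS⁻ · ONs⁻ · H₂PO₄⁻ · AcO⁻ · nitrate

RS⁻ < p-nitrophenoxide (p-O₂N–C₆H₄–O⁻) < AcO⁻ < H₂PO₄⁻ < nitrate < ONs⁻

ONs⁻: pKₐ(p-O₂NC₆H₄SO₃H) ≈ -3.5
nitrate: pKₐ(HNO₃) ≈ -1.3
H₂PO₄⁻: pKₐ(H₃PO₄) ≈ 2.1
AcO⁻: pKₐ(CH₃COOH) ≈ 4.8
p-nitrophenoxide (p-O₂N–C₆H₄–O⁻): pKₐ(p-nitrophenol) ≈ 7.2
RS⁻: pKₐ(RSH (a thiol)) ≈ 10.5
Reversing gives the worst-to-best order requested.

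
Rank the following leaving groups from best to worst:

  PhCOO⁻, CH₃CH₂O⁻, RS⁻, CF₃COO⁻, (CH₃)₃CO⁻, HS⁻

CF₃COO⁻ > PhCOO⁻ > HS⁻ > RS⁻ > CH₃CH₂O⁻ > (CH₃)₃CO⁻

A good leaving group is a weak base: the lower the pKₐ of its conjugate acid, the more readily it departs.
CF₃COO⁻: pKₐ(CF₃COOH) ≈ 0.2 — strongly electron-withdrawing CF₃ stabilises the carboxylate
PhCOO⁻: pKₐ(C₆H₅COOH) ≈ 4.2
HS⁻: pKₐ(H₂S) ≈ 7 — larger and more polarisable than the oxygen analogue
RS⁻: pKₐ(RSH (a thiol)) ≈ 10.5 — moderately basic; rarely leaves without activation
CH₃CH₂O⁻: pKₐ(CH₃CH₂OH) ≈ 16 — strong base; alkoxides do not leave unassisted
(CH₃)₃CO⁻: pKₐ(t-BuOH) ≈ 18 — bulky, strongly basic alkoxide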